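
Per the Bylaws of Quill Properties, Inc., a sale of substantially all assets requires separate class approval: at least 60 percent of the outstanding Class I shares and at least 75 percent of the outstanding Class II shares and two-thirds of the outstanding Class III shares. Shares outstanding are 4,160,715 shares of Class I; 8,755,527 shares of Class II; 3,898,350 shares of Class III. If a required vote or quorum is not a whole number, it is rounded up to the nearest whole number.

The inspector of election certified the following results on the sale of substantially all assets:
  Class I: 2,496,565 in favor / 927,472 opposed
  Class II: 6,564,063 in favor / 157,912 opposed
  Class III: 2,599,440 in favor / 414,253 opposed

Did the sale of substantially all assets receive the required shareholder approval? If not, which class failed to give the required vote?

Not approved — the Class II shares did not give the required vote.

Class I: 3/5 of 4160715 = 2496429; 2,496,429 required, 2,496,565 in favor — approved.
Class II: 3/4 of 8755527 = 6566645.25, rounded up to 6566646; 6,566,646 required, 6,564,063 in favor — not approved.
Class III: 2/3 of 3898350 = 2598900; 2,598,900 required, 2,599,440 in favor — approved.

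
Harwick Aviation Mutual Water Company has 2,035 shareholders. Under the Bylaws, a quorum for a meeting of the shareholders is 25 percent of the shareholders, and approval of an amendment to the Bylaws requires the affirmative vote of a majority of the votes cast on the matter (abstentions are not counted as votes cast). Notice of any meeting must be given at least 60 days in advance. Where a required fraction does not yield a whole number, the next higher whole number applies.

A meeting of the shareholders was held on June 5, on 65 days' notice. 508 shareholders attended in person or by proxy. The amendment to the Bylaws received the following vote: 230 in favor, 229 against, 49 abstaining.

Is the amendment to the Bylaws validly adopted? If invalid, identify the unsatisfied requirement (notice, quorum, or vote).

Notice: 65 days given; 60 required. Satisfied.
Quorum: 25% of 2,035 = 508.75, rounded up to 509; 508 present. Not satisfied.
Vote: requires a majority of the votes cast (508 − 49 abstaining = 459); a majority of 459 is 230, so 230 needed; 230 in favor. Satisfied.

Invalid — quorum requirement not satisfied.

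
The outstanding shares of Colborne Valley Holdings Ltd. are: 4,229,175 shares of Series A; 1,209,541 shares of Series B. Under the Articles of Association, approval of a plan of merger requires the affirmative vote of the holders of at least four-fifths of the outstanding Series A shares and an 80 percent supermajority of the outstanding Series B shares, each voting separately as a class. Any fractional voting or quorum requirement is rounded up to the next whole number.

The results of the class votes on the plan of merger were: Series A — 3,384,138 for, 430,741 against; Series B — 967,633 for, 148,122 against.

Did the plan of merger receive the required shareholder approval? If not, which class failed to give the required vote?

Series A: 4/5 of 4229175 = 3383340; 3,383,340 required, 3,384,138 in favor — approved.
Series B: 4/5 of 1209541 = 967632.80, rounded up to 967633; 967,633 required, 967,633 in favor — approved.

Approved — every class gave the required vote.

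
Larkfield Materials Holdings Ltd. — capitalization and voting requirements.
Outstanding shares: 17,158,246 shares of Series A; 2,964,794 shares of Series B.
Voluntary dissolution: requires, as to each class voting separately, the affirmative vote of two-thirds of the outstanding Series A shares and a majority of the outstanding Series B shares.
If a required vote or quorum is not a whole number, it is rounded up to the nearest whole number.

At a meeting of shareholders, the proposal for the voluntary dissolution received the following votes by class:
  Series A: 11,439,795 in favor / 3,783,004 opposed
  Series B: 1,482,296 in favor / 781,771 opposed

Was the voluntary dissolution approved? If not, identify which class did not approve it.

Series A: 2/3 of 17158246 = 11438830.67, rounded up to 11438831; 11,438,831 required, 11,439,795 in favor — approved.
Series B: a majority of 2964794 is 1482398; 1,482,398 required, 1,482,296 in favor — not approved.

Not approved — the Series B shares did not give the required vote.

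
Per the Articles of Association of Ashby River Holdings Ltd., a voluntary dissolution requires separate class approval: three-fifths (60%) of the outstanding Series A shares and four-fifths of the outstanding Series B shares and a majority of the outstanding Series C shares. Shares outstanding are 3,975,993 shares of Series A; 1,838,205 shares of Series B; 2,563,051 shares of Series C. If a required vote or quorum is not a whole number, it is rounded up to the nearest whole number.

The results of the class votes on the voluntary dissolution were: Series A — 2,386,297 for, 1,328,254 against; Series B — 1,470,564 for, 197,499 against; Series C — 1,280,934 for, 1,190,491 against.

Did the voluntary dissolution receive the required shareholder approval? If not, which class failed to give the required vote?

Not approved — the Series C shares did not give the required vote.

Series A: 3/5 of 3975993 = 2385595.80, rounded up to 2385596; 2,385,596 required, 2,386,297 in favor — approved.
Series B: 4/5 of 1838205 = 1470564; 1,470,564 required, 1,470,564 in favor — approved.
Series C: a majority of 2563051 is 1281526; 1,281,526 required, 1,280,934 in favor — not approved.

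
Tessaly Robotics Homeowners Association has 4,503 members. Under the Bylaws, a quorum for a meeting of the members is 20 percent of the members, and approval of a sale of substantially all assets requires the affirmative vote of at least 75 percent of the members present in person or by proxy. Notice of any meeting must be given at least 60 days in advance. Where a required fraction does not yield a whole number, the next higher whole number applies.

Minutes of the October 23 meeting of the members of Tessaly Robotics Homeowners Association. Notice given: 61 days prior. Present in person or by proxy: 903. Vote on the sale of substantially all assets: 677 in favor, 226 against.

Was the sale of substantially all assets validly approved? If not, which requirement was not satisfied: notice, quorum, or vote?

Notice: 61 days given; 60 required. Satisfied.
Quorum: 20% of 4,503 = 900.60, rounded up to 901; 903 present. Satisfied.
Vote: requires three-fourths of those present (903); 3/4 of 903 = 677.25, rounded up to 678, so 678 needed; 677 in favor. Not satisfied.

Invalid — vote requirement not satisfied.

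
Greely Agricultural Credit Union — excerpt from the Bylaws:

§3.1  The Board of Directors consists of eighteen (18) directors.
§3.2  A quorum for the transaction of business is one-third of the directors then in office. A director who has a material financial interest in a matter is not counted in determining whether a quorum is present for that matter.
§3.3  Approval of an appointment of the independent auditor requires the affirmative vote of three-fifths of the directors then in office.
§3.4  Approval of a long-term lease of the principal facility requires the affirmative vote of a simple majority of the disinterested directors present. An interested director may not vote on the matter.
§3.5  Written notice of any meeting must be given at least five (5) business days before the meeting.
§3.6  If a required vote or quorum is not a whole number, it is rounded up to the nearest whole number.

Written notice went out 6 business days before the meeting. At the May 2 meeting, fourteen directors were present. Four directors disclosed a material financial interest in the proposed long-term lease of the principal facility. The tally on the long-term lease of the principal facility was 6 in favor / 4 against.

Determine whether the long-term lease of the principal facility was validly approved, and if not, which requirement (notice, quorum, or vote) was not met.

Notice: 6 business days given; 5 required (6 ≥ 5). Satisfied.
Quorum: 14 present, but the 4 interested directors do not count, leaving 10. Quorum is 6. Satisfied.
Vote: the long-term lease of the principal facility requires a majority of the disinterested directors present (14 − 4 = 10). A majority of 10 is 6, so 6 affirmative votes are needed; 6 voted in favor. Satisfied.

Valid — all requirements satisfied.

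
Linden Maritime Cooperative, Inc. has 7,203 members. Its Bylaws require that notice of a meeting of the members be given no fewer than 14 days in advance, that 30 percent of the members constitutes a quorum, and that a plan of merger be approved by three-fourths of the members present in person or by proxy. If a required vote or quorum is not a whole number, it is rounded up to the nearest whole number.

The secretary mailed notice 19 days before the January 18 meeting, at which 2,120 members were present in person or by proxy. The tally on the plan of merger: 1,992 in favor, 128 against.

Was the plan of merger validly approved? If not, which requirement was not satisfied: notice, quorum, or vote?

Notice: 19 days given; 14 required. Satisfied.
Quorum: 30% of 7,203 = 2,160.90, rounded up to 2,161; 2,120 present. Not satisfied.
Vote: requires three-fourths of those present (2,120); 3/4 of 2120 = 1590, so 1,590 needed; 1,992 in favor. Satisfied.

Invalid — quorum requirement not satisfied.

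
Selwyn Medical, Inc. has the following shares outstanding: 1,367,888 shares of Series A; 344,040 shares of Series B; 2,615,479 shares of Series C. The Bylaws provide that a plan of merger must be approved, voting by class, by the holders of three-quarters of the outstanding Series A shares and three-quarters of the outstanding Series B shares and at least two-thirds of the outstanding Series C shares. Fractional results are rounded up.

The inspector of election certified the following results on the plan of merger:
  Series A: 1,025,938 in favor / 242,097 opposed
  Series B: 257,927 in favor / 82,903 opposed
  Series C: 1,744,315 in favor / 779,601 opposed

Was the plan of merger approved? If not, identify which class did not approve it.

Series A: 3/4 of 1367888 = 1025916; 1,025,916 required, 1,025,938 in favor — approved.
Series B: 3/4 of 344040 = 258030; 258,030 required, 257,927 in favor — not approved.
Series C: 2/3 of 2615479 = 1743652.67, rounded up to 1743653; 1,743,653 required, 1,744,315 in favor — approved.

Not approved — the Series B shares did not give the required vote.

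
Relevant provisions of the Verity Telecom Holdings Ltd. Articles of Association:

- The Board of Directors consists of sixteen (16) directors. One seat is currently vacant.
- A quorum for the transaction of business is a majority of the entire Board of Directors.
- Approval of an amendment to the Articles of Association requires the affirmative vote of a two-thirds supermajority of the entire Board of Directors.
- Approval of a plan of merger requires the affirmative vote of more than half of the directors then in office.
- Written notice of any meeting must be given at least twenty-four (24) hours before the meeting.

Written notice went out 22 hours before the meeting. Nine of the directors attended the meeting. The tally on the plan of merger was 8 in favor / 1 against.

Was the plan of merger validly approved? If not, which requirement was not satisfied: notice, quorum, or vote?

Notice: 22 hours given; 24 required (22 < 24). Not satisfied.
Quorum: 9 present; quorum is 9. Satisfied.
Vote: the plan of merger requires a majority of the directors then in office (15). A majority of 15 is 8, so 8 affirmative votes are needed; 8 voted in favor. Satisfied.

Invalid — notice requirement not satisfied.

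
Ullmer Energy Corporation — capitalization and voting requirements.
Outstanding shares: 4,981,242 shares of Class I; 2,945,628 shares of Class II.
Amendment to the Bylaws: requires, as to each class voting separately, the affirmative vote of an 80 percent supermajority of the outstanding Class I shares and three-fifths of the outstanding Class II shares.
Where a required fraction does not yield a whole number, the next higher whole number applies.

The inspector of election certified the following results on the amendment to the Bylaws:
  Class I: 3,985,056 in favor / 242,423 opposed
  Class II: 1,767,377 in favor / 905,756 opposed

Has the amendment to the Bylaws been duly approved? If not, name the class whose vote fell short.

Class I: 4/5 of 4981242 = 3984993.60, rounded up to 3984994; 3,984,994 required, 3,985,056 in favor — approved.
Class II: 3/5 of 2945628 = 1767376.80, rounded up to 1767377; 1,767,377 required, 1,767,377 in favor — approved.

Approved — every class gave the required vote.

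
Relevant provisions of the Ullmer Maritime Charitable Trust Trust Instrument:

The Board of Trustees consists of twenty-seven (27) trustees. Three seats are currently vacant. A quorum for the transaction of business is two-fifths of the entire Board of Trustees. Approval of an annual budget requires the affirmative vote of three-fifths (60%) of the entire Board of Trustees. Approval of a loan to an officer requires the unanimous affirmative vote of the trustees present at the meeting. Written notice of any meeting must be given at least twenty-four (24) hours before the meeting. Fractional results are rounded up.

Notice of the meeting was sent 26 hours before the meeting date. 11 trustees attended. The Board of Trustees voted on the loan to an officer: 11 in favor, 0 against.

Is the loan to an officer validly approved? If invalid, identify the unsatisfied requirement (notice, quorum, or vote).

Valid — all requirements satisfied.

Notice: 26 hours given; 24 required (26 ≥ 24). Satisfied.
Quorum: 11 present; quorum is 11. Satisfied.
Vote: the loan to an officer requires the unanimous vote of the trustees present (11). Unanimous means all 11, so 11 affirmative votes are needed; 11 voted in favor. Satisfied.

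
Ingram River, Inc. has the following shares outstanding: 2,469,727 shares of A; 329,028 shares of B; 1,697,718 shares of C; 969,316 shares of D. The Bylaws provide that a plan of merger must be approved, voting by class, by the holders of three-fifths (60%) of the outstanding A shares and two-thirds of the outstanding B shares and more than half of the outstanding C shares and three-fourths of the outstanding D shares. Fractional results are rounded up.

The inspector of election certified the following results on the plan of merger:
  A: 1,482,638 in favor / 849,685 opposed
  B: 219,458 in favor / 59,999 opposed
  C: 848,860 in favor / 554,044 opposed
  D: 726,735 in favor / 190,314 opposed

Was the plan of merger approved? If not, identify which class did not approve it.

Not approved — the D shares did not give the required vote.

A: 3/5 of 2469727 = 1481836.20, rounded up to 1481837; 1,481,837 required, 1,482,638 in favor — approved.
B: 2/3 of 329028 = 219352; 219,352 required, 219,458 in favor — approved.
C: a majority of 1697718 is 848860; 848,860 required, 848,860 in favor — approved.
D: 3/4 of 969316 = 726987; 726,987 required, 726,735 in favor — not approved.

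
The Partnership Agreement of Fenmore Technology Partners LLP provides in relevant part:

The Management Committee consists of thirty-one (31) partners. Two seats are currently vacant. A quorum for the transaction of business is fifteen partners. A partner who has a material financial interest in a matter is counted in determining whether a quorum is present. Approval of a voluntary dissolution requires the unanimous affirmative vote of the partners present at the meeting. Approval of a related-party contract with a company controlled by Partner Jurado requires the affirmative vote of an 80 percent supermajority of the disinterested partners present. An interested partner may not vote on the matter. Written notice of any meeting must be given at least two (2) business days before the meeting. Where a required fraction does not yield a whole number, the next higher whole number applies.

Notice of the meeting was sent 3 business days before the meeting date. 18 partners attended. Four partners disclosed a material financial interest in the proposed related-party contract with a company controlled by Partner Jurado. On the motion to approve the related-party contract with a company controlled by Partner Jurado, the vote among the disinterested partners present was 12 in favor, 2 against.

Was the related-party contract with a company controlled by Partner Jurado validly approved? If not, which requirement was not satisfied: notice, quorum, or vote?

Notice: 3 business days given; 2 required (3 ≥ 2). Satisfied.
Quorum: 18 present (interested partners count toward quorum); quorum is 15. Satisfied.
Vote: the related-party contract with a company controlled by Partner Jurado requires four-fifths of the disinterested partners present (18 − 4 = 14). 4/5 of 14 = 11.20, rounded up to 12, so 12 affirmative votes are needed; 12 voted in favor. Satisfied.

Valid — all requirements satisfied.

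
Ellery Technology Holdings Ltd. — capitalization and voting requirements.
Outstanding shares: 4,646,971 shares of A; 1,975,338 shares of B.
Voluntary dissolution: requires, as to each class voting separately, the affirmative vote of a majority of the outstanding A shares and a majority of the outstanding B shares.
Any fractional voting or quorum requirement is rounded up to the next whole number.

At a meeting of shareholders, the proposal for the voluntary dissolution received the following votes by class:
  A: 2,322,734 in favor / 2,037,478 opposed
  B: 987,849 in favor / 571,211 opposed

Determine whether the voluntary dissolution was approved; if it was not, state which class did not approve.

A: a majority of 4646971 is 2323486; 2,323,486 required, 2,322,734 in favor — not approved.
B: a majority of 1975338 is 987670; 987,670 required, 987,849 in favor — approved.

Not approved — the A shares did not give the required vote.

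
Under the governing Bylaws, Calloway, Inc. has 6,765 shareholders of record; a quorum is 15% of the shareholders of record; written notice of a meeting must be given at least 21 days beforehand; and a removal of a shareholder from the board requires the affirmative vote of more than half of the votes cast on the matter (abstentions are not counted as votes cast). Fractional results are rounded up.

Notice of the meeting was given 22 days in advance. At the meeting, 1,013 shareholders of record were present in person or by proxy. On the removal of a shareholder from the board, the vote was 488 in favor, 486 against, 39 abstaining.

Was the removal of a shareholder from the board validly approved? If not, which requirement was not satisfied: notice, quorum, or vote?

Invalid — quorum requirement not satisfied.

Notice: 22 days given; 21 required. Satisfied.
Quorum: 15% of 6,765 = 1,014.75, rounded up to 1,015; 1,013 present. Not satisfied.
Vote: requires a majority of the votes cast (1,013 − 39 abstaining = 974); a majority of 974 is 488, so 488 needed; 488 in favor. Satisfied.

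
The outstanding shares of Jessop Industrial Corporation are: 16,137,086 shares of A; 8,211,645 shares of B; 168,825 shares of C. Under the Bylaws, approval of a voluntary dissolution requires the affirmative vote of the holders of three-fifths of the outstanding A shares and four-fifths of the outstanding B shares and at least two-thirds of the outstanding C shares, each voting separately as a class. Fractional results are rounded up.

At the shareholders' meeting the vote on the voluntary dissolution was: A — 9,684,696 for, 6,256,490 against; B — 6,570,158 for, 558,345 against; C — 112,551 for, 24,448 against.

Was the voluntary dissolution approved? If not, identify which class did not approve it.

Approved — every class gave the required vote.

A: 3/5 of 16137086 = 9682251.60, rounded up to 9682252; 9,682,252 required, 9,684,696 in favor — approved.
B: 4/5 of 8211645 = 6569316; 6,569,316 required, 6,570,158 in favor — approved.
C: 2/3 of 168825 = 112550; 112,550 required, 112,551 in favor — approved.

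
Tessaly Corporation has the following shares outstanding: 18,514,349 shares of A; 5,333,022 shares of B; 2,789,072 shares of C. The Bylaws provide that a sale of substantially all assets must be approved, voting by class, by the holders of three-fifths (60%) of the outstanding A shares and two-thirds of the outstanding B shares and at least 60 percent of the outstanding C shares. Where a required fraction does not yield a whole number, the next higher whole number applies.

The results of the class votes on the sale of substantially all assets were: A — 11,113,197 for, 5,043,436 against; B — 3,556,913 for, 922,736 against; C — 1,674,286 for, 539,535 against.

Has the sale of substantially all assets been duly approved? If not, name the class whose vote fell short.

A: 3/5 of 18514349 = 11108609.40, rounded up to 11108610; 11,108,610 required, 11,113,197 in favor — approved.
B: 2/3 of 5333022 = 3555348; 3,555,348 required, 3,556,913 in favor — approved.
C: 3/5 of 2789072 = 1673443.20, rounded up to 1673444; 1,673,444 required, 1,674,286 in favor — approved.

Approved — every class gave the required vote.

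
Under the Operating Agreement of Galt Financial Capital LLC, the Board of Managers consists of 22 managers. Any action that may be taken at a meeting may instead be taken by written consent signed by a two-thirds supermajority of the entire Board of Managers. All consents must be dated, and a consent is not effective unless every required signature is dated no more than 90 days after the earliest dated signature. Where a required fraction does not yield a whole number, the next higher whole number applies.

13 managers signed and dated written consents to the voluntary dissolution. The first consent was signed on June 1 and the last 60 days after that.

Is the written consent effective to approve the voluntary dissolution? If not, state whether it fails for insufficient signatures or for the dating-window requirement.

Signatures required: a two-thirds supermajority of 22 — 2/3 of 22 = 14.67, rounded up to 15, so 15 needed; 13 signed. Insufficient.
Dating window: the latest signature is 60 days after the earliest; the limit is 90 days. Within the window.

Not effective — insufficient signatures.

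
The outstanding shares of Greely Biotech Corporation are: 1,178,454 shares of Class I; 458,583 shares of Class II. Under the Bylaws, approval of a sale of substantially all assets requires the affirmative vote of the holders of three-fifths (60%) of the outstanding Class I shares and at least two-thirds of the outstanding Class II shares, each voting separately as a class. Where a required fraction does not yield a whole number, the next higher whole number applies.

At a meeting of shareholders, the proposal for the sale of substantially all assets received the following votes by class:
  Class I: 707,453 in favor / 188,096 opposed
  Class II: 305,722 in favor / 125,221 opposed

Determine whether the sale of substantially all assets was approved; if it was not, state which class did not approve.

Approved — every class gave the required vote.

Class I: 3/5 of 1178454 = 707072.40, rounded up to 707073; 707,073 required, 707,453 in favor — approved.
Class II: 2/3 of 458583 = 305722; 305,722 required, 305,722 in favor — approved.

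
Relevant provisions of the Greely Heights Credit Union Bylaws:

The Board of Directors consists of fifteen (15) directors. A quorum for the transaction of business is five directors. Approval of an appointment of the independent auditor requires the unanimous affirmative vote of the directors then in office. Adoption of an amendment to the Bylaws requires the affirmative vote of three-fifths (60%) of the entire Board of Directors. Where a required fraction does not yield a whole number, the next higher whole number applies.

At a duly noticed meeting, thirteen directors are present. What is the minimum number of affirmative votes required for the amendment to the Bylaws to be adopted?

9

The amendment to the Bylaws requires three-fifths of the entire Board of Directors (15).
3/5 of 15 = 9.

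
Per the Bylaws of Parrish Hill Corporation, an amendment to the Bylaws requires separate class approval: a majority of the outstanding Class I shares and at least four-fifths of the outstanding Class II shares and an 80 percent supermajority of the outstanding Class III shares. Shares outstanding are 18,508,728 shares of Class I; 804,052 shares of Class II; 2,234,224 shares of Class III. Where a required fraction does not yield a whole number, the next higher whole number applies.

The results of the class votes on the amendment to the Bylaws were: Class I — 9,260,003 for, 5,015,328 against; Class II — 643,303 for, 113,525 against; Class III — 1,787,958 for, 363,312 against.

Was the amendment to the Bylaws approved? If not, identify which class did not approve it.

Approved — every class gave the required vote.

Class I: a majority of 18508728 is 9254365; 9,254,365 required, 9,260,003 in favor — approved.
Class II: 4/5 of 804052 = 643241.60, rounded up to 643242; 643,242 required, 643,303 in favor — approved.
Class III: 4/5 of 2234224 = 1787379.20, rounded up to 1787380; 1,787,380 required, 1,787,958 in favor — approved.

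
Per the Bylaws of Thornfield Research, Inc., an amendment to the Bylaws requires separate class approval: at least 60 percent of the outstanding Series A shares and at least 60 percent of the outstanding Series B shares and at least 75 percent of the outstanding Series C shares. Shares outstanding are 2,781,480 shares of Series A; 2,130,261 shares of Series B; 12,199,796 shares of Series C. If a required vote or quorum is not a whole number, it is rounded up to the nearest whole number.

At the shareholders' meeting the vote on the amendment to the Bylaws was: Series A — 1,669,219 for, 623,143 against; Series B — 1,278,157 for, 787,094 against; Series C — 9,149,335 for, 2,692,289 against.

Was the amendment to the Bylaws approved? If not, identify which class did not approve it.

Series A: 3/5 of 2781480 = 1668888; 1,668,888 required, 1,669,219 in favor — approved.
Series B: 3/5 of 2130261 = 1278156.60, rounded up to 1278157; 1,278,157 required, 1,278,157 in favor — approved.
Series C: 3/4 of 12199796 = 9149847; 9,149,847 required, 9,149,335 in favor — not approved.

Not approved — the Series C shares did not give the required vote.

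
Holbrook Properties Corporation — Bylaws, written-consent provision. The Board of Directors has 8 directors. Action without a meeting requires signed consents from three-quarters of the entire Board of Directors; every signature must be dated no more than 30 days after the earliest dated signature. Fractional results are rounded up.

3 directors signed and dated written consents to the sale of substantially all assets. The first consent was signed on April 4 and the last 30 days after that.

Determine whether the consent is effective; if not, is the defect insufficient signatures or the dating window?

Signatures required: three-quarters of 8 — 3/4 of 8 = 6, so 6 needed; 3 signed. Insufficient.
Dating window: the latest signature is 30 days after the earliest; the limit is 30 days. Within the window.

Not effective — insufficient signatures.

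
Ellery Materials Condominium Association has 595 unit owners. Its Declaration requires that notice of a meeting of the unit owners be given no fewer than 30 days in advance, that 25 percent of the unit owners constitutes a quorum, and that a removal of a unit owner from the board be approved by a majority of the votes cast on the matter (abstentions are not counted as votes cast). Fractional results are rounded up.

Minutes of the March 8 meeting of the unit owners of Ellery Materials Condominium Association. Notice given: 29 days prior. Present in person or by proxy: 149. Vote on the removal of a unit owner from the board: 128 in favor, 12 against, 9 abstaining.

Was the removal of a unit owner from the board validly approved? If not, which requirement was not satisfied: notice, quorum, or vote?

Invalid — notice requirement not satisfied.

Notice: 29 days given; 30 required. Not satisfied.
Quorum: 25% of 595 = 148.75, rounded up to 149; 149 present. Satisfied.
Vote: requires a majority of the votes cast (149 − 9 abstaining = 140); a majority of 140 is 71, so 71 needed; 128 in favor. Satisfied.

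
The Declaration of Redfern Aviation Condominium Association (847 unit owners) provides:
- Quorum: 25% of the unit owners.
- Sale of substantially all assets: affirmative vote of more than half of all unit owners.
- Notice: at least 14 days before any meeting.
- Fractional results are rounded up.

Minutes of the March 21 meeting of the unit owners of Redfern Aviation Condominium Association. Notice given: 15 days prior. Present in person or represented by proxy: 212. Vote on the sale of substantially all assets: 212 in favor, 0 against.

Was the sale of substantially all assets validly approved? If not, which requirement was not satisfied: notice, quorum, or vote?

Invalid — vote requirement not satisfied.

Notice: 15 days given; 14 required. Satisfied.
Quorum: 25% of 847 = 211.75, rounded up to 212; 212 present. Satisfied.
Vote: requires a majority of all unit owners (847); a majority of 847 is 424, so 424 needed; 212 in favor. Not satisfied.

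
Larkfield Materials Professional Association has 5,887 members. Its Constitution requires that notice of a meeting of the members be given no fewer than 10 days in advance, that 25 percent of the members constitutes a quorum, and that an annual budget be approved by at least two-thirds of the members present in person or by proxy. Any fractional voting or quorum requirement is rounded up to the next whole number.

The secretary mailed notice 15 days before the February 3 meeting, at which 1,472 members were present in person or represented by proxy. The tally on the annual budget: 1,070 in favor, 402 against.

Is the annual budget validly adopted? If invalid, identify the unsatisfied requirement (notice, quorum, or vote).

Valid — all requirements satisfied.

Notice: 15 days given; 10 required. Satisfied.
Quorum: 25% of 5,887 = 1,471.75, rounded up to 1,472; 1,472 present. Satisfied.
Vote: requires two-thirds of those present (1,472); 2/3 of 1472 = 981.33, rounded up to 982, so 982 needed; 1,070 in favor. Satisfied.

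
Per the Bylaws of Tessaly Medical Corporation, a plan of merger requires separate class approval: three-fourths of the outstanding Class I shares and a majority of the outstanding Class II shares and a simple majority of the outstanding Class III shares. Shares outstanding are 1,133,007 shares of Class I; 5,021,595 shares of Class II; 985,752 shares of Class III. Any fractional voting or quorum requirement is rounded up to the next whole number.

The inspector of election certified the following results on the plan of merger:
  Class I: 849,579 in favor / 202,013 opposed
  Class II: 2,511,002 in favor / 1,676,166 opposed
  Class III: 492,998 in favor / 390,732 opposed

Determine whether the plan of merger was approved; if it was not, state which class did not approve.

Class I: 3/4 of 1133007 = 849755.25, rounded up to 849756; 849,756 required, 849,579 in favor — not approved.
Class II: a majority of 5021595 is 2510798; 2,510,798 required, 2,511,002 in favor — approved.
Class III: a majority of 985752 is 492877; 492,877 required, 492,998 in favor — approved.

Not approved — the Class I shares did not give the required vote.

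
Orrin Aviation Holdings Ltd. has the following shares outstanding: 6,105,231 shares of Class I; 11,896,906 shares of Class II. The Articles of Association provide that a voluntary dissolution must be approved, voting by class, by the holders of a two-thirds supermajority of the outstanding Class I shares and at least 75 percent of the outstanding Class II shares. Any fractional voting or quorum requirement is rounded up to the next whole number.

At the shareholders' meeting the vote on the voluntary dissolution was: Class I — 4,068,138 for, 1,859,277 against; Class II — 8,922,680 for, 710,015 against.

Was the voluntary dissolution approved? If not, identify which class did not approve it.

Not approved — the Class I shares did not give the required vote.

Class I: 2/3 of 6105231 = 4070154; 4,070,154 required, 4,068,138 in favor — not approved.
Class II: 3/4 of 11896906 = 8922679.50, rounded up to 8922680; 8,922,680 required, 8,922,680 in favor — approved.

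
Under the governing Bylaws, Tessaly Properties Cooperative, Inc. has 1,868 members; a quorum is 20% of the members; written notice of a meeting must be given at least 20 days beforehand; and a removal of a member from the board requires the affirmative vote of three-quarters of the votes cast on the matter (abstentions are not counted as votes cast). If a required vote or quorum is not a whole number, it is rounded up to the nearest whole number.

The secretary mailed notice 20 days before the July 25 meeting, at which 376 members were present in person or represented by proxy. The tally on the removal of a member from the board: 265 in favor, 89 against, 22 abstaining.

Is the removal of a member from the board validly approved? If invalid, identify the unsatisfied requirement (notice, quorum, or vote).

Notice: 20 days given; 20 required. Satisfied.
Quorum: 20% of 1,868 = 373.60, rounded up to 374; 376 present. Satisfied.
Vote: requires three-fourths of the votes cast (376 − 22 abstaining = 354); 3/4 of 354 = 265.50, rounded up to 266, so 266 needed; 265 in favor. Not satisfied.

Invalid — vote requirement not satisfied.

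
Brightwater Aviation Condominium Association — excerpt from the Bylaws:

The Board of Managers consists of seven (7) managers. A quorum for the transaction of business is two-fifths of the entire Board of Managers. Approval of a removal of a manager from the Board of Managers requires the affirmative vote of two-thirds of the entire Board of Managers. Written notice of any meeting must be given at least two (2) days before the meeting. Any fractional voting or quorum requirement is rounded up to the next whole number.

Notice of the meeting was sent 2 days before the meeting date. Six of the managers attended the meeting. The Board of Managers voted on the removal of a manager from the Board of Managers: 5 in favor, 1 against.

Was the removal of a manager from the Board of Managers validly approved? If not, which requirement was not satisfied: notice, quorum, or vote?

Valid — all requirements satisfied.

Notice: 2 days given; 2 required (2 ≥ 2). Satisfied.
Quorum: 6 present; quorum is 3. Satisfied.
Vote: the removal of a manager from the Board of Managers requires two-thirds of the entire Board of Managers (7). 2/3 of 7 = 4.67, rounded up to 5, so 5 affirmative votes are needed; 5 voted in favor. Satisfied.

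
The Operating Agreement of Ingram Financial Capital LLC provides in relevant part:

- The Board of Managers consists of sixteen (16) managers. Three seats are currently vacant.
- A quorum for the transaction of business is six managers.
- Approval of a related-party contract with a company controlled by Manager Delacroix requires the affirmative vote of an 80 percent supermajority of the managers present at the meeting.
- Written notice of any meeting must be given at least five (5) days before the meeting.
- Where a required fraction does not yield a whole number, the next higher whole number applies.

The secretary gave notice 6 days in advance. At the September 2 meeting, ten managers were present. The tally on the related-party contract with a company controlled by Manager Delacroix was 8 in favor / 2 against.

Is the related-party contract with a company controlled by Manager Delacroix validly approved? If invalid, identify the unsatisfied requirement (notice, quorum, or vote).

Notice: 6 days given; 5 required (6 ≥ 5). Satisfied.
Quorum: 10 present; quorum is 6. Satisfied.
Vote: the related-party contract with a company controlled by Manager Delacroix requires four-fifths of the managers present (10). 4/5 of 10 = 8, so 8 affirmative votes are needed; 8 voted in favor. Satisfied.

Valid — all requirements satisfied.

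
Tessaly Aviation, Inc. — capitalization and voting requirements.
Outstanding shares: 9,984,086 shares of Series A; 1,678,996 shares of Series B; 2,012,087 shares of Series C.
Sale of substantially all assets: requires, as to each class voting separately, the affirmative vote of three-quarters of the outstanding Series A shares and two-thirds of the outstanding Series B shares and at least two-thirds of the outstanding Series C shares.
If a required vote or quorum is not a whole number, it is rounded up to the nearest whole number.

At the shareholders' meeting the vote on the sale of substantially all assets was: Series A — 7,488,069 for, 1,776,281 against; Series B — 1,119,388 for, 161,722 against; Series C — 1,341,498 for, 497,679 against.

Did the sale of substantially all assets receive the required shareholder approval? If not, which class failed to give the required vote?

Series A: 3/4 of 9984086 = 7488064.50, rounded up to 7488065; 7,488,065 required, 7,488,069 in favor — approved.
Series B: 2/3 of 1678996 = 1119330.67, rounded up to 1119331; 1,119,331 required, 1,119,388 in favor — approved.
Series C: 2/3 of 2012087 = 1341391.33, rounded up to 1341392; 1,341,392 required, 1,341,498 in favor — approved.

Approved — every class gave the required vote.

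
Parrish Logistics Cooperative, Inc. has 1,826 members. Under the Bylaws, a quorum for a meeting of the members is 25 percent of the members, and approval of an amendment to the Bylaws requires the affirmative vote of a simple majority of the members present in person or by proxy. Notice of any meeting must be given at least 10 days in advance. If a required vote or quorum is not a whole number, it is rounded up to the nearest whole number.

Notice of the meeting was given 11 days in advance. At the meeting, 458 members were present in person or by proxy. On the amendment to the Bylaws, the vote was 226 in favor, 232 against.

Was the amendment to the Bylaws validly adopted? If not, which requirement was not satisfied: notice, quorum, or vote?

Invalid — vote requirement not satisfied.

Notice: 11 days given; 10 required. Satisfied.
Quorum: 25% of 1,826 = 456.50, rounded up to 457; 458 present. Satisfied.
Vote: requires a majority of those present (458); a majority of 458 is 230, so 230 needed; 226 in favor. Not satisfied.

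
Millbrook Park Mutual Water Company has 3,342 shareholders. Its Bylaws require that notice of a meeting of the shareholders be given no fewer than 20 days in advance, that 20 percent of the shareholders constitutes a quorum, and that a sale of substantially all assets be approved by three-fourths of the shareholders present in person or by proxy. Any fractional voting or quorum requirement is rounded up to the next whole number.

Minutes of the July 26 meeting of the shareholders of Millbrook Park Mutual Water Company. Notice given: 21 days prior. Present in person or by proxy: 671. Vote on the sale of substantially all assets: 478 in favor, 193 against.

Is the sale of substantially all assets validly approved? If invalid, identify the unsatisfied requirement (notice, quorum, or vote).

Invalid — vote requirement not satisfied.

Notice: 21 days given; 20 required. Satisfied.
Quorum: 20% of 3,342 = 668.40, rounded up to 669; 671 present. Satisfied.
Vote: requires three-fourths of those present (671); 3/4 of 671 = 503.25, rounded up to 504, so 504 needed; 478 in favor. Not satisfied.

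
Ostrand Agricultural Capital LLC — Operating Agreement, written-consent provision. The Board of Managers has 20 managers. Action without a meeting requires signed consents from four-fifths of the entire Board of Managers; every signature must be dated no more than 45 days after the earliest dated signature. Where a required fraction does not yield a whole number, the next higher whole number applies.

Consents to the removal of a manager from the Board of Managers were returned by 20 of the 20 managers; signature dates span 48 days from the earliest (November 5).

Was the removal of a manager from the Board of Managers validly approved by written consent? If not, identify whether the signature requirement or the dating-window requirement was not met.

Signatures required: four-fifths of 20 — 4/5 of 20 = 16, so 16 needed; 20 signed. Sufficient.
Dating window: the latest signature is 48 days after the earliest; the limit is 45 days. Outside the window.

Not effective — dating-window requirement not satisfied.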